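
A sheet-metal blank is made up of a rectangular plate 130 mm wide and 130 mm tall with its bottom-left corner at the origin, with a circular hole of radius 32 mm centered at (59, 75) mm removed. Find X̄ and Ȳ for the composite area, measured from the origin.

X̄ = 66.41 mm, Ȳ = 62.65 mm

plate: A = 130 × 130 = 16900.00, centroid at (65.00, 65.00).
hole: A = −π·32² = -3216.99, centroid at (59.00, 75.00).
ΣA = 13683.01 mm², ΣAX̄ = 908697.54 mm³, ΣAȲ = 857225.68 mm³.
X̄ = 908697.54/13683.01 = 66.41 mm; Ȳ = 857225.68/13683.01 = 62.65 mm.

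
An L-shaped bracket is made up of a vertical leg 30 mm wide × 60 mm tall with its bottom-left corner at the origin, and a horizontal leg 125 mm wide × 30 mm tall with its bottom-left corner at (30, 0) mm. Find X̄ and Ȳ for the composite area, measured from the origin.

Part | A | x̄ᵢ | ȳᵢ | A·x̄ᵢ | A·ȳᵢ
vertical leg | 1800.00 | 15.00 | 30.00 | 27000.00 | 54000.00
horizontal leg | 3750.00 | 92.50 | 15.00 | 346875.00 | 56250.00
Σ | 5550.00 |  |  | 373875.00 | 110250.00
X̄ = 373875.00 / 5550.00 = 67.36 mm
Ȳ = 110250.00 / 5550.00 = 19.86 mm

X̄ = 67.36 mm, Ȳ = 19.86 mm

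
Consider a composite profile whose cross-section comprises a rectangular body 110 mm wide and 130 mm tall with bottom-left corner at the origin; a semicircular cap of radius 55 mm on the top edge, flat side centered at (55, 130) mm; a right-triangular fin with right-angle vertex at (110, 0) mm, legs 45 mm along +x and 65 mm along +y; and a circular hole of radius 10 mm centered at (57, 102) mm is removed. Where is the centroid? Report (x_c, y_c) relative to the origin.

x_c = 60.04 mm, y_c = 82.07 mm

rectangular body: A = 110 × 130 = 14300.00, centroid at (55.00, 65.00).
semicircular top: A = ½π·55² = 4751.66, centroid at (55.00, 153.34).
triangular fin: A = ½·45·65 = 1462.50, centroid at (125.00, 21.67).
hole: A = −π·10² = -314.16, centroid at (57.00, 102.00).
ΣA = 20200.00 mm², ΣAx_c = 1212746.66 mm³, ΣAy_c = 1657775.58 mm³.
x_c = 1212746.66/20200.00 = 60.04 mm; y_c = 1657775.58/20200.00 = 82.07 mm.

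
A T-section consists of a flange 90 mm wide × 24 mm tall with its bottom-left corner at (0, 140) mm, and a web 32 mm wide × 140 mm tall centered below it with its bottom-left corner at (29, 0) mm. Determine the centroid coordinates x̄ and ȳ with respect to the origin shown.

x̄ = 45.00 mm, ȳ = 96.67 mm

web: A = 32 × 140 = 4480.00, centroid at (45.00, 70.00).
flange: A = 90 × 24 = 2160.00, centroid at (45.00, 152.00).
ΣA = 6640.00 mm², ΣAx̄ = 298800.00 mm³, ΣAȳ = 641920.00 mm³.
x̄ = 298800.00/6640.00 = 45.00 mm; ȳ = 641920.00/6640.00 = 96.67 mm.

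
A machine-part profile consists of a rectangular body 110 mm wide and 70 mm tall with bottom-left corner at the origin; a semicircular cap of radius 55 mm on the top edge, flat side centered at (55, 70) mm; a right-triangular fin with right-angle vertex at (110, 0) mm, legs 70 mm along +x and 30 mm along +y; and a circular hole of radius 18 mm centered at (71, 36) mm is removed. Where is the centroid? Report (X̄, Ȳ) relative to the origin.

X̄ = 60.28 mm, Ȳ = 55.02 mm

rectangular body: A = 110 × 70 = 7700.00, centroid at (55.00, 35.00).
semicircular top: A = ½π·55² = 4751.66, centroid at (55.00, 93.34).
triangular fin: A = ½·70·30 = 1050.00, centroid at (133.33, 10.00).
hole: A = −π·18² = -1017.88, centroid at (71.00, 36.00).
ΣA = 12483.78 mm²
ΣAX̄ = (7700.00)(55.00) + (4751.66)(55.00) + (1050.00)(133.33) + (-1017.88)(71.00) = 752572.04 mm³
ΣAȲ = (7700.00)(35.00) + (4751.66)(93.34) + (1050.00)(10.00) + (-1017.88)(36.00) = 686889.25 mm³
X̄ = 752572.04 / 12483.78 = 60.28 mm
Ȳ = 686889.25 / 12483.78 = 55.02 mm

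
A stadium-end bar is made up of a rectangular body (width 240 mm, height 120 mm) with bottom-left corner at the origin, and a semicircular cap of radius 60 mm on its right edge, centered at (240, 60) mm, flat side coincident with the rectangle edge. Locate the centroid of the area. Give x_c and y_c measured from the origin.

x_c = 143.87 mm, y_c = 60.00 mm

rectangular body: A = 240 × 120 = 28800.00, centroid at (120.00, 60.00).
semicircular end: A = ½π·60² = 5654.87, centroid at (265.46, 60.00).
ΣA = 34454.87 mm², ΣAx_c = 4957168.03 mm³, ΣAy_c = 2067292.01 mm³.
x_c = 4957168.03/34454.87 = 143.87 mm; y_c = 2067292.01/34454.87 = 60.00 mm.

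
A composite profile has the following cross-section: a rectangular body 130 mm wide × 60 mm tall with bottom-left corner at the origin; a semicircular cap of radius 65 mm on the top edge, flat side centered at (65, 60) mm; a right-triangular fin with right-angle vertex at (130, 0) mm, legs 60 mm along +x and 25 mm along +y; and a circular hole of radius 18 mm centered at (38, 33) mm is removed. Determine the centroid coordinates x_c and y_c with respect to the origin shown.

Part | A | x̄ᵢ | ȳᵢ | A·x̄ᵢ | A·ȳᵢ
rectangular body | 7800.00 | 65.00 | 30.00 | 507000.00 | 234000.00
semicircular top | 6636.61 | 65.00 | 87.59 | 431379.94 | 581280.20
triangular fin | 750.00 | 150.00 | 8.33 | 112500.00 | 6250.00
hole | -1017.88 | 38.00 | 33.00 | -38679.29 | -33589.91
Σ | 14168.74 |  |  | 1012200.65 | 787940.29
x_c = 1012200.65 / 14168.74 = 71.44 mm
y_c = 787940.29 / 14168.74 = 55.61 mm

x_c = 71.44 mm, y_c = 55.61 mm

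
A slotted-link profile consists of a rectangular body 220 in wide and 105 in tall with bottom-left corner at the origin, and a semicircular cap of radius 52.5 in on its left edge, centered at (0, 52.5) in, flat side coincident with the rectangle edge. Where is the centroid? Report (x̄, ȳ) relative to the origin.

x̄ = 89.12 in, ȳ = 52.50 in

rectangular body: A = 220 × 105 = 23100.00, centroid at (110.00, 52.50).
semicircular end: A = ½π·52.5² = 4329.51, centroid at (-22.28, 52.50).
ΣA = 27429.51 in²
ΣAx̄ = (23100.00)(110.00) + (4329.51)(-22.28) = 2444531.25 in³
ΣAȳ = (23100.00)(52.50) + (4329.51)(52.50) = 1440049.14 in³
x̄ = 2444531.25 / 27429.51 = 89.12 in
ȳ = 1440049.14 / 27429.51 = 52.50 in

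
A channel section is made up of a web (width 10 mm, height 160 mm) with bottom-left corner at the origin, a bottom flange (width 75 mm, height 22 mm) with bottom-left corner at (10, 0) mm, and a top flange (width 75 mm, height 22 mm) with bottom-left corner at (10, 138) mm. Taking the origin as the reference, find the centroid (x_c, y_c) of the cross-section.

web: A = 10 × 160 = 1600.00, centroid at (5.00, 80.00).
bottom flange: A = 75 × 22 = 1650.00, centroid at (47.50, 11.00).
top flange: A = 75 × 22 = 1650.00, centroid at (47.50, 149.00).
ΣA = 4900.00 mm², ΣAx_c = 164750.00 mm³, ΣAy_c = 392000.00 mm³.
x_c = 164750.00/4900.00 = 33.62 mm; y_c = 392000.00/4900.00 = 80.00 mm.

x_c = 33.62 mm, y_c = 80.00 mm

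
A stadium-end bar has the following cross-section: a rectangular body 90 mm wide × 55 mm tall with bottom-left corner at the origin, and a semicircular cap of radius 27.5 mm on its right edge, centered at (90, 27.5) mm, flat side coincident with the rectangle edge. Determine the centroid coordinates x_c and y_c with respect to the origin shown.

x_c = 55.97 mm, y_c = 27.50 mm

Part | A | x̄ᵢ | ȳᵢ | A·x̄ᵢ | A·ȳᵢ
rectangular body | 4950.00 | 45.00 | 27.50 | 222750.00 | 136125.00
semicircular end | 1187.91 | 101.67 | 27.50 | 120776.91 | 32667.65
Σ | 6137.91 |  |  | 343526.91 | 168792.65
x_c = 343526.91 / 6137.91 = 55.97 mm
y_c = 168792.65 / 6137.91 = 27.50 mm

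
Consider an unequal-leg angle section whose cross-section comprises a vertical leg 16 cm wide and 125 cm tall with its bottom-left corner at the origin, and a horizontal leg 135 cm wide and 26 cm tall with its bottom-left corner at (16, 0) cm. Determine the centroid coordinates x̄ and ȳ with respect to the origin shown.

vertical leg: A = 16 × 125 = 2000.00, centroid at (8.00, 62.50).
horizontal leg: A = 135 × 26 = 3510.00, centroid at (83.50, 13.00).
ΣA = 5510.00 cm²
ΣAx̄ = (2000.00)(8.00) + (3510.00)(83.50) = 309085.00 cm³
ΣAȳ = (2000.00)(62.50) + (3510.00)(13.00) = 170630.00 cm³
x̄ = 309085.00 / 5510.00 = 56.10 cm
ȳ = 170630.00 / 5510.00 = 30.97 cm

x̄ = 56.10 cm, ȳ = 30.97 cm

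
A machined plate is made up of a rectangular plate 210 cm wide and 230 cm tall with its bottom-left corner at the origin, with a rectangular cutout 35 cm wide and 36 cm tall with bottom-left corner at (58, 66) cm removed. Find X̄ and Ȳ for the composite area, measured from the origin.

plate: A = 210 × 230 = 48300.00, centroid at (105.00, 115.00).
hole: A = −(35 × 36) = -1260.00, centroid at (75.50, 84.00).
ΣA = 47040.00 cm², ΣAX̄ = 4976370.00 cm³, ΣAȲ = 5448660.00 cm³.
X̄ = 4976370.00/47040.00 = 105.79 cm; Ȳ = 5448660.00/47040.00 = 115.83 cm.

X̄ = 105.79 cm, Ȳ = 115.83 cm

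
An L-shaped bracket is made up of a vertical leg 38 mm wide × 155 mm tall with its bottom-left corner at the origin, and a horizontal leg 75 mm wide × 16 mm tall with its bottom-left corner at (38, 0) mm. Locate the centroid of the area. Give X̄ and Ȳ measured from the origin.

Part | A | x̄ᵢ | ȳᵢ | A·x̄ᵢ | A·ȳᵢ
vertical leg | 5890.00 | 19.00 | 77.50 | 111910.00 | 456475.00
horizontal leg | 1200.00 | 75.50 | 8.00 | 90600.00 | 9600.00
Σ | 7090.00 |  |  | 202510.00 | 466075.00
X̄ = 202510.00 / 7090.00 = 28.56 mm
Ȳ = 466075.00 / 7090.00 = 65.74 mm

X̄ = 28.56 mm, Ȳ = 65.74 mm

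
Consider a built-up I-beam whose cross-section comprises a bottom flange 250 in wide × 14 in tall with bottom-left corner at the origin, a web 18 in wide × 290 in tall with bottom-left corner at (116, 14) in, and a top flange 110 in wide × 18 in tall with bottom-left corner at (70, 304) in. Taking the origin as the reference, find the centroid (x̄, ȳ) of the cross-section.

x̄ = 125.00 in, ȳ = 137.78 in

bottom flange: A = 250 × 14 = 3500.00, centroid at (125.00, 7.00).
web: A = 18 × 290 = 5220.00, centroid at (125.00, 159.00).
top flange: A = 110 × 18 = 1980.00, centroid at (125.00, 313.00).
ΣA = 10700.00 in²
ΣAx̄ = (3500.00)(125.00) + (5220.00)(125.00) + (1980.00)(125.00) = 1337500.00 in³
ΣAȳ = (3500.00)(7.00) + (5220.00)(159.00) + (1980.00)(313.00) = 1474220.00 in³
x̄ = 1337500.00 / 10700.00 = 125.00 in
ȳ = 1474220.00 / 10700.00 = 137.78 in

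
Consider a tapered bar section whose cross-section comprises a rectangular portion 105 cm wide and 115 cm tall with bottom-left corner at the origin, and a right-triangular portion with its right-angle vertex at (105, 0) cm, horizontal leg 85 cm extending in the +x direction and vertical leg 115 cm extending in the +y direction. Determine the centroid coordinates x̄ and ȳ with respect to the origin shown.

x̄ = 75.79 cm, ȳ = 51.98 cm

rectangular portion: A = 105 × 115 = 12075.00, centroid at (52.50, 57.50).
triangular portion: A = ½·85·115 = 4887.50, centroid at (133.33, 38.33).
ΣA = 16962.50 cm²
ΣAx̄ = (12075.00)(52.50) + (4887.50)(133.33) = 1285604.17 cm³
ΣAȳ = (12075.00)(57.50) + (4887.50)(38.33) = 881666.67 cm³
x̄ = 1285604.17 / 16962.50 = 75.79 cm
ȳ = 881666.67 / 16962.50 = 51.98 cm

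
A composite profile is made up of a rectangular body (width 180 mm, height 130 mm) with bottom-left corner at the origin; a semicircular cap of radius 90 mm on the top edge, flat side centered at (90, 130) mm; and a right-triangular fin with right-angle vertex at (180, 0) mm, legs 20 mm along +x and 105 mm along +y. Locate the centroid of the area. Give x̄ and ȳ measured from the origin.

Part | A | x̄ᵢ | ȳᵢ | A·x̄ᵢ | A·ȳᵢ
rectangular body | 23400.00 | 90.00 | 65.00 | 2106000.00 | 1521000.00
semicircular top | 12723.45 | 90.00 | 168.20 | 1145110.52 | 2140048.53
triangular fin | 1050.00 | 186.67 | 35.00 | 196000.00 | 36750.00
Σ | 37173.45 |  |  | 3447110.52 | 3697798.53
x̄ = 3447110.52 / 37173.45 = 92.73 mm
ȳ = 3697798.53 / 37173.45 = 99.47 mm

x̄ = 92.73 mm, ȳ = 99.47 mm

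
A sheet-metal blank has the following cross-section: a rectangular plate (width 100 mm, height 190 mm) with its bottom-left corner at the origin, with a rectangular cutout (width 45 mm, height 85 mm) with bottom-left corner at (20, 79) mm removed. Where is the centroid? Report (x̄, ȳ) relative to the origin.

Part | A | x̄ᵢ | ȳᵢ | A·x̄ᵢ | A·ȳᵢ
plate | 19000.00 | 50.00 | 95.00 | 950000.00 | 1805000.00
hole | -3825.00 | 42.50 | 121.50 | -162562.50 | -464737.50
Σ | 15175.00 |  |  | 787437.50 | 1340262.50
x̄ = 787437.50 / 15175.00 = 51.89 mm
ȳ = 1340262.50 / 15175.00 = 88.32 mm

x̄ = 51.89 mm, ȳ = 88.32 mm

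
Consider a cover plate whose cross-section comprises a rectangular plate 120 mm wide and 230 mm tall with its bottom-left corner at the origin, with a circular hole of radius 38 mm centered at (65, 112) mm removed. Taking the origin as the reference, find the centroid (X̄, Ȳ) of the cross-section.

X̄ = 59.02 mm, Ȳ = 115.59 mm

plate: A = 120 × 230 = 27600.00, centroid at (60.00, 115.00).
hole: A = −π·38² = -4536.46, centroid at (65.00, 112.00).
ΣA = 23063.54 mm², ΣAX̄ = 1361130.11 mm³, ΣAȲ = 2665916.50 mm³.
X̄ = 1361130.11/23063.54 = 59.02 mm; Ȳ = 2665916.50/23063.54 = 115.59 mm.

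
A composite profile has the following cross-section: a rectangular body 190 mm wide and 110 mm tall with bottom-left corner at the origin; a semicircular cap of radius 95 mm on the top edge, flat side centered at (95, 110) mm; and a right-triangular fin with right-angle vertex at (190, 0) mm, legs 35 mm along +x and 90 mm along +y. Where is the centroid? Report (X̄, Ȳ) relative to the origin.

X̄ = 99.58 mm, Ȳ = 90.79 mm

Part | A | x̄ᵢ | ȳᵢ | A·x̄ᵢ | A·ȳᵢ
rectangular body | 20900.00 | 95.00 | 55.00 | 1985500.00 | 1149500.00
semicircular top | 14176.44 | 95.00 | 150.32 | 1346761.50 | 2130991.39
triangular fin | 1575.00 | 201.67 | 30.00 | 317625.00 | 47250.00
Σ | 36651.44 |  |  | 3649886.50 | 3327741.39
X̄ = 3649886.50 / 36651.44 = 99.58 mm
Ȳ = 3327741.39 / 36651.44 = 90.79 mm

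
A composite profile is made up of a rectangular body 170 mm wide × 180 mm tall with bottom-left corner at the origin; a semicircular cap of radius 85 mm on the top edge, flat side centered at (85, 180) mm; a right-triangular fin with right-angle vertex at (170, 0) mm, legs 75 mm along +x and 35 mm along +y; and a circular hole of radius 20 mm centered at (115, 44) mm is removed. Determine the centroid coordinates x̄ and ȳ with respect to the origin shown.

x̄ = 87.54 mm, ȳ = 122.99 mm

rectangular body: A = 170 × 180 = 30600.00, centroid at (85.00, 90.00).
semicircular top: A = ½π·85² = 11349.00, centroid at (85.00, 216.08).
triangular fin: A = ½·75·35 = 1312.50, centroid at (195.00, 11.67).
hole: A = −π·20² = -1256.64, centroid at (115.00, 44.00).
ΣA = 42004.87 mm², ΣAx̄ = 3677089.53 mm³, ΣAȳ = 5166257.76 mm³.
x̄ = 3677089.53/42004.87 = 87.54 mm; ȳ = 5166257.76/42004.87 = 122.99 mm.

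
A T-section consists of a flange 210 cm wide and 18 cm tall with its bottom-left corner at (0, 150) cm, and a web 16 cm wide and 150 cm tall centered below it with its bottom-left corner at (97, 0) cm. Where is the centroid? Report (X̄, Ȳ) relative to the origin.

X̄ = 105.00 cm, Ȳ = 126.38 cm

web: A = 16 × 150 = 2400.00, centroid at (105.00, 75.00).
flange: A = 210 × 18 = 3780.00, centroid at (105.00, 159.00).
ΣA = 6180.00 cm²
ΣAX̄ = (2400.00)(105.00) + (3780.00)(105.00) = 648900.00 cm³
ΣAȲ = (2400.00)(75.00) + (3780.00)(159.00) = 781020.00 cm³
X̄ = 648900.00 / 6180.00 = 105.00 cm
Ȳ = 781020.00 / 6180.00 = 126.38 cm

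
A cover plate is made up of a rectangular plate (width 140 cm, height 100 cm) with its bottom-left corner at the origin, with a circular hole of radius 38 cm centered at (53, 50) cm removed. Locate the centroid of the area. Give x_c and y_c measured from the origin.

plate: A = 140 × 100 = 14000.00, centroid at (70.00, 50.00).
hole: A = −π·38² = -4536.46, centroid at (53.00, 50.00).
ΣA = 9463.54 cm²
ΣAx_c = (14000.00)(70.00) + (-4536.46)(53.00) = 739567.63 cm³
ΣAy_c = (14000.00)(50.00) + (-4536.46)(50.00) = 473177.01 cm³
x_c = 739567.63 / 9463.54 = 78.15 cm
y_c = 473177.01 / 9463.54 = 50.00 cm

x_c = 78.15 cm, y_c = 50.00 cm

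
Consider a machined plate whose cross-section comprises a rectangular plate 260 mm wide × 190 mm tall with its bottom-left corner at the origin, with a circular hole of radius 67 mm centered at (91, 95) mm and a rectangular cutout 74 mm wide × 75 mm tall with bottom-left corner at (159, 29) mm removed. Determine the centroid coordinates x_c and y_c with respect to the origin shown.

Part | A | x̄ᵢ | ȳᵢ | A·x̄ᵢ | A·ȳᵢ
plate | 49400.00 | 130.00 | 95.00 | 6422000.00 | 4693000.00
hole 1 | -14102.61 | 91.00 | 95.00 | -1283337.46 | -1339747.90
hole 2 | -5550.00 | 196.00 | 66.50 | -1087800.00 | -369075.00
Σ | 29747.39 |  |  | 4050862.54 | 2984177.10
x_c = 4050862.54 / 29747.39 = 136.18 mm
y_c = 2984177.10 / 29747.39 = 100.32 mm

x_c = 136.18 mm, y_c = 100.32 mm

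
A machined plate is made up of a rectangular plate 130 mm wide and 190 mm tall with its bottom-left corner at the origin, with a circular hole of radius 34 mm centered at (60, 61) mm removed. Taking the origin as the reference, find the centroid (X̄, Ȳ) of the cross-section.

plate: A = 130 × 190 = 24700.00, centroid at (65.00, 95.00).
hole: A = −π·34² = -3631.68, centroid at (60.00, 61.00).
ΣA = 21068.32 mm²
ΣAX̄ = (24700.00)(65.00) + (-3631.68)(60.00) = 1387599.13 mm³
ΣAȲ = (24700.00)(95.00) + (-3631.68)(61.00) = 2124967.45 mm³
X̄ = 1387599.13 / 21068.32 = 65.86 mm
Ȳ = 2124967.45 / 21068.32 = 100.86 mm

X̄ = 65.86 mm, Ȳ = 100.86 mm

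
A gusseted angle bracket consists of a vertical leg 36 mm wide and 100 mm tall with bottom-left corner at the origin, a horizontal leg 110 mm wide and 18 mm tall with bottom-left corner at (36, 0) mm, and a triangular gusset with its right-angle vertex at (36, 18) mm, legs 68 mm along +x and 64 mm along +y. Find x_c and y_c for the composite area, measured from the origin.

x_c = 48.05 mm, y_c = 36.54 mm

Part | A | x̄ᵢ | ȳᵢ | A·x̄ᵢ | A·ȳᵢ
vertical leg | 3600.00 | 18.00 | 50.00 | 64800.00 | 180000.00
horizontal leg | 1980.00 | 91.00 | 9.00 | 180180.00 | 17820.00
gusset | 2176.00 | 58.67 | 39.33 | 127658.67 | 85589.33
Σ | 7756.00 |  |  | 372638.67 | 283409.33
x_c = 372638.67 / 7756.00 = 48.05 mm
y_c = 283409.33 / 7756.00 = 36.54 mm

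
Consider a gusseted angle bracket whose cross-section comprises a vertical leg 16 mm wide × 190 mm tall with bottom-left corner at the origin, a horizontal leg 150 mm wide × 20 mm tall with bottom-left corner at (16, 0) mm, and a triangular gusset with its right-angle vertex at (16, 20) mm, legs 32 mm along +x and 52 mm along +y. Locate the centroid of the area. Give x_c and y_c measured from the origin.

Part | A | x̄ᵢ | ȳᵢ | A·x̄ᵢ | A·ȳᵢ
vertical leg | 3040.00 | 8.00 | 95.00 | 24320.00 | 288800.00
horizontal leg | 3000.00 | 91.00 | 10.00 | 273000.00 | 30000.00
gusset | 832.00 | 26.67 | 37.33 | 22186.67 | 31061.33
Σ | 6872.00 |  |  | 319506.67 | 349861.33
x_c = 319506.67 / 6872.00 = 46.49 mm
y_c = 349861.33 / 6872.00 = 50.91 mm

x_c = 46.49 mm, y_c = 50.91 mm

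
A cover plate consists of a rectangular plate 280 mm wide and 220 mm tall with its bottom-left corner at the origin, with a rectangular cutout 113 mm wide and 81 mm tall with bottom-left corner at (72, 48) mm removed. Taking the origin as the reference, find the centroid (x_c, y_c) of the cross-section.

x_c = 142.01 mm, y_c = 113.75 mm

plate: A = 280 × 220 = 61600.00, centroid at (140.00, 110.00).
hole: A = −(113 × 81) = -9153.00, centroid at (128.50, 88.50).
ΣA = 52447.00 mm²
ΣAx_c = (61600.00)(140.00) + (-9153.00)(128.50) = 7447839.50 mm³
ΣAy_c = (61600.00)(110.00) + (-9153.00)(88.50) = 5965959.50 mm³
x_c = 7447839.50 / 52447.00 = 142.01 mm
y_c = 5965959.50 / 52447.00 = 113.75 mm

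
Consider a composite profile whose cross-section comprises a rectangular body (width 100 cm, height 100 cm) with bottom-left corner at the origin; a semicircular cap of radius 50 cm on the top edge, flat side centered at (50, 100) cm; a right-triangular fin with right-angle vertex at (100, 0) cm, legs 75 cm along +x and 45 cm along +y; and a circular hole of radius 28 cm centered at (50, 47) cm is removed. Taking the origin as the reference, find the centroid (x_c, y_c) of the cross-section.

Part | A | x̄ᵢ | ȳᵢ | A·x̄ᵢ | A·ȳᵢ
rectangular body | 10000.00 | 50.00 | 50.00 | 500000.00 | 500000.00
semicircular top | 3926.99 | 50.00 | 121.22 | 196349.54 | 476032.42
triangular fin | 1687.50 | 125.00 | 15.00 | 210937.50 | 25312.50
hole | -2463.01 | 50.00 | 47.00 | -123150.43 | -115761.41
Σ | 13151.48 |  |  | 784136.61 | 885583.51
x_c = 784136.61 / 13151.48 = 59.62 cm
y_c = 885583.51 / 13151.48 = 67.34 cm

x_c = 59.62 cm, y_c = 67.34 cm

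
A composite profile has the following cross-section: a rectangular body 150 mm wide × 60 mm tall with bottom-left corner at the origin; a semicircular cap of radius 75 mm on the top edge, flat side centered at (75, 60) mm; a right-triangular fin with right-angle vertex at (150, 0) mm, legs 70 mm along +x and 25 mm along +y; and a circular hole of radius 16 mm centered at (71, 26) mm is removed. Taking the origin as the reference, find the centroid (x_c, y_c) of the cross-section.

rectangular body: A = 150 × 60 = 9000.00, centroid at (75.00, 30.00).
semicircular top: A = ½π·75² = 8835.73, centroid at (75.00, 91.83).
triangular fin: A = ½·70·25 = 875.00, centroid at (173.33, 8.33).
hole: A = −π·16² = -804.25, centroid at (71.00, 26.00).
ΣA = 17906.48 mm², ΣAx_c = 1432244.78 mm³, ΣAy_c = 1067774.99 mm³.
x_c = 1432244.78/17906.48 = 79.98 mm; y_c = 1067774.99/17906.48 = 59.63 mm.

x_c = 79.98 mm, y_c = 59.63 mm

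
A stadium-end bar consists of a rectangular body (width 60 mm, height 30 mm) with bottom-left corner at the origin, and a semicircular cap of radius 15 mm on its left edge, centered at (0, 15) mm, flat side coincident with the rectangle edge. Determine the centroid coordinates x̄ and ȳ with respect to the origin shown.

rectangular body: A = 60 × 30 = 1800.00, centroid at (30.00, 15.00).
semicircular end: A = ½π·15² = 353.43, centroid at (-6.37, 15.00).
ΣA = 2153.43 mm²
ΣAx̄ = (1800.00)(30.00) + (353.43)(-6.37) = 51750.00 mm³
ΣAȳ = (1800.00)(15.00) + (353.43)(15.00) = 32301.44 mm³
x̄ = 51750.00 / 2153.43 = 24.03 mm
ȳ = 32301.44 / 2153.43 = 15.00 mm

x̄ = 24.03 mm, ȳ = 15.00 mm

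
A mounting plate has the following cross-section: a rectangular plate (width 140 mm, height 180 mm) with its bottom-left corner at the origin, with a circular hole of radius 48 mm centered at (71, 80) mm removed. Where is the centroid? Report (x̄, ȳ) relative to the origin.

x̄ = 69.60 mm, ȳ = 94.03 mm

plate: A = 140 × 180 = 25200.00, centroid at (70.00, 90.00).
hole: A = −π·48² = -7238.23, centroid at (71.00, 80.00).
ΣA = 17961.77 mm², ΣAx̄ = 1250085.71 mm³, ΣAȳ = 1688941.64 mm³.
x̄ = 1250085.71/17961.77 = 69.60 mm; ȳ = 1688941.64/17961.77 = 94.03 mm.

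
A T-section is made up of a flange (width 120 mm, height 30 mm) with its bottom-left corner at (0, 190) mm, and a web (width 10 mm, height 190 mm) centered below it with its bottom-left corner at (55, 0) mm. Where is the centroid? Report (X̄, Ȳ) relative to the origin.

Part | A | x̄ᵢ | ȳᵢ | A·x̄ᵢ | A·ȳᵢ
web | 1900.00 | 60.00 | 95.00 | 114000.00 | 180500.00
flange | 3600.00 | 60.00 | 205.00 | 216000.00 | 738000.00
Σ | 5500.00 |  |  | 330000.00 | 918500.00
X̄ = 330000.00 / 5500.00 = 60.00 mm
Ȳ = 918500.00 / 5500.00 = 167.00 mm

X̄ = 60.00 mm, Ȳ = 167.00 mm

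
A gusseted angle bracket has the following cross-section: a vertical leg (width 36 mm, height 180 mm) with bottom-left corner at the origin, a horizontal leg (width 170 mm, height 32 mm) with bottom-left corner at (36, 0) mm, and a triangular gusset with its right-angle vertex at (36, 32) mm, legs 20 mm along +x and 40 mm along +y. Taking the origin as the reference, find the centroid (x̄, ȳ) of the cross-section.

Part | A | x̄ᵢ | ȳᵢ | A·x̄ᵢ | A·ȳᵢ
vertical leg | 6480.00 | 18.00 | 90.00 | 116640.00 | 583200.00
horizontal leg | 5440.00 | 121.00 | 16.00 | 658240.00 | 87040.00
gusset | 400.00 | 42.67 | 45.33 | 17066.67 | 18133.33
Σ | 12320.00 |  |  | 791946.67 | 688373.33
x̄ = 791946.67 / 12320.00 = 64.28 mm
ȳ = 688373.33 / 12320.00 = 55.87 mm

x̄ = 64.28 mm, ȳ = 55.87 mm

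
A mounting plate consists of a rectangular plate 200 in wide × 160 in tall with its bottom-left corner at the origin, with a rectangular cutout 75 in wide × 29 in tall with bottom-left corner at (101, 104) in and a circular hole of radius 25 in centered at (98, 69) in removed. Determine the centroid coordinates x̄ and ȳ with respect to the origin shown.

x̄ = 97.14 in, ȳ = 77.77 in

Part | A | x̄ᵢ | ȳᵢ | A·x̄ᵢ | A·ȳᵢ
plate | 32000.00 | 100.00 | 80.00 | 3200000.00 | 2560000.00
hole 1 | -2175.00 | 138.50 | 118.50 | -301237.50 | -257737.50
hole 2 | -1963.50 | 98.00 | 69.00 | -192422.55 | -135481.18
Σ | 27861.50 |  |  | 2706339.95 | 2166781.32
x̄ = 2706339.95 / 27861.50 = 97.14 in
ȳ = 2166781.32 / 27861.50 = 77.77 in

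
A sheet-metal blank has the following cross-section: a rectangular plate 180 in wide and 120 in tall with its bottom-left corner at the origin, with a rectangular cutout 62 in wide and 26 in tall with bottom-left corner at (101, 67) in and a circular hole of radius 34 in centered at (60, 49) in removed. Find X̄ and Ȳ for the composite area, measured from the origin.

Part | A | x̄ᵢ | ȳᵢ | A·x̄ᵢ | A·ȳᵢ
plate | 21600.00 | 90.00 | 60.00 | 1944000.00 | 1296000.00
hole 1 | -1612.00 | 132.00 | 80.00 | -212784.00 | -128960.00
hole 2 | -3631.68 | 60.00 | 49.00 | -217900.87 | -177952.37
Σ | 16356.32 |  |  | 1513315.13 | 989087.63
X̄ = 1513315.13 / 16356.32 = 92.52 in
Ȳ = 989087.63 / 16356.32 = 60.47 in

X̄ = 92.52 in, Ȳ = 60.47 in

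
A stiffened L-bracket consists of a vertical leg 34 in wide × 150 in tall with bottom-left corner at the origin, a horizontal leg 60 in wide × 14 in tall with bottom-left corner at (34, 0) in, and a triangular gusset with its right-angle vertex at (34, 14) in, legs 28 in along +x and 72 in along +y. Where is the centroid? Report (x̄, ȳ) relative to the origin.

x̄ = 26.50 in, ȳ = 61.41 in

vertical leg: A = 34 × 150 = 5100.00, centroid at (17.00, 75.00).
horizontal leg: A = 60 × 14 = 840.00, centroid at (64.00, 7.00).
gusset: A = ½·28·72 = 1008.00, centroid at (43.33, 38.00).
ΣA = 6948.00 in²
ΣAx̄ = (5100.00)(17.00) + (840.00)(64.00) + (1008.00)(43.33) = 184140.00 in³
ΣAȳ = (5100.00)(75.00) + (840.00)(7.00) + (1008.00)(38.00) = 426684.00 in³
x̄ = 184140.00 / 6948.00 = 26.50 in
ȳ = 426684.00 / 6948.00 = 61.41 in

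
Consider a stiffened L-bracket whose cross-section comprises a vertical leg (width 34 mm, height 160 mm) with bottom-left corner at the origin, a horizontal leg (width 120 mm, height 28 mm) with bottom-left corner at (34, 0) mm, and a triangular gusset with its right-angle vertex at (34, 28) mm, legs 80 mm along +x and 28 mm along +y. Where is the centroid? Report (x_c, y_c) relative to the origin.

x_c = 48.01 mm, y_c = 52.83 mm

vertical leg: A = 34 × 160 = 5440.00, centroid at (17.00, 80.00).
horizontal leg: A = 120 × 28 = 3360.00, centroid at (94.00, 14.00).
gusset: A = ½·80·28 = 1120.00, centroid at (60.67, 37.33).
ΣA = 9920.00 mm², ΣAx_c = 476266.67 mm³, ΣAy_c = 524053.33 mm³.
x_c = 476266.67/9920.00 = 48.01 mm; y_c = 524053.33/9920.00 = 52.83 mm.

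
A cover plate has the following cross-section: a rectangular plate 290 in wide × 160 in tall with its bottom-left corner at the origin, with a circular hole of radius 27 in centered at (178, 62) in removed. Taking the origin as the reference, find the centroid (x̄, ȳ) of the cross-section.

x̄ = 143.29 in, ȳ = 80.93 in

plate: A = 290 × 160 = 46400.00, centroid at (145.00, 80.00).
hole: A = −π·27² = -2290.22, centroid at (178.00, 62.00).
ΣA = 44109.78 in², ΣAx̄ = 6320340.65 in³, ΣAȳ = 3570006.30 in³.
x̄ = 6320340.65/44109.78 = 143.29 in; ȳ = 3570006.30/44109.78 = 80.93 in.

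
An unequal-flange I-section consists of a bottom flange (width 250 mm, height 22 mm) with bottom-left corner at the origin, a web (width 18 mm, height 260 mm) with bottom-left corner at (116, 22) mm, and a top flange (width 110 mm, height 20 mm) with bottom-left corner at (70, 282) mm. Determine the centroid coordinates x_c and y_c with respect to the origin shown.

x_c = 125.00 mm, y_c = 114.24 mm

bottom flange: A = 250 × 22 = 5500.00, centroid at (125.00, 11.00).
web: A = 18 × 260 = 4680.00, centroid at (125.00, 152.00).
top flange: A = 110 × 20 = 2200.00, centroid at (125.00, 292.00).
ΣA = 12380.00 mm², ΣAx_c = 1547500.00 mm³, ΣAy_c = 1414260.00 mm³.
x_c = 1547500.00/12380.00 = 125.00 mm; y_c = 1414260.00/12380.00 = 114.24 mm.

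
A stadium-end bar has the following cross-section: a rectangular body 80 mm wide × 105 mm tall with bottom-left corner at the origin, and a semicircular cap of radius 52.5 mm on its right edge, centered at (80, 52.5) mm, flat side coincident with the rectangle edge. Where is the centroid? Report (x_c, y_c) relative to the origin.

x_c = 61.18 mm, y_c = 52.50 mm

rectangular body: A = 80 × 105 = 8400.00, centroid at (40.00, 52.50).
semicircular end: A = ½π·52.5² = 4329.51, centroid at (102.28, 52.50).
ΣA = 12729.51 mm²
ΣAx_c = (8400.00)(40.00) + (4329.51)(102.28) = 778829.34 mm³
ΣAy_c = (8400.00)(52.50) + (4329.51)(52.50) = 668299.14 mm³
x_c = 778829.34 / 12729.51 = 61.18 mm
y_c = 668299.14 / 12729.51 = 52.50 mm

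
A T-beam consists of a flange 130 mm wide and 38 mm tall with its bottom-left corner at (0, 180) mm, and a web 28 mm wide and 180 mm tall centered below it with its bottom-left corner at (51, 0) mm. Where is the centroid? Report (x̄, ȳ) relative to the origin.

web: A = 28 × 180 = 5040.00, centroid at (65.00, 90.00).
flange: A = 130 × 38 = 4940.00, centroid at (65.00, 199.00).
ΣA = 9980.00 mm²
ΣAx̄ = (5040.00)(65.00) + (4940.00)(65.00) = 648700.00 mm³
ΣAȳ = (5040.00)(90.00) + (4940.00)(199.00) = 1436660.00 mm³
x̄ = 648700.00 / 9980.00 = 65.00 mm
ȳ = 1436660.00 / 9980.00 = 143.95 mm

x̄ = 65.00 mm, ȳ = 143.95 mm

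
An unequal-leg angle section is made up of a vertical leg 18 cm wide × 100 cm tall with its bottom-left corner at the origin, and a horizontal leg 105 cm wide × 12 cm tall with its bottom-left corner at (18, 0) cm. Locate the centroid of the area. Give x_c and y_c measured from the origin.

x_c = 34.32 cm, y_c = 31.88 cm

Part | A | x̄ᵢ | ȳᵢ | A·x̄ᵢ | A·ȳᵢ
vertical leg | 1800.00 | 9.00 | 50.00 | 16200.00 | 90000.00
horizontal leg | 1260.00 | 70.50 | 6.00 | 88830.00 | 7560.00
Σ | 3060.00 |  |  | 105030.00 | 97560.00
x_c = 105030.00 / 3060.00 = 34.32 cm
y_c = 97560.00 / 3060.00 = 31.88 cm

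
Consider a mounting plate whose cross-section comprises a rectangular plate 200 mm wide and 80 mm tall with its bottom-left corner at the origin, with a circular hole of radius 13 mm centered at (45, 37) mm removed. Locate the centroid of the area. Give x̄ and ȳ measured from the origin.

x̄ = 101.89 mm, ȳ = 40.10 mm

plate: A = 200 × 80 = 16000.00, centroid at (100.00, 40.00).
hole: A = −π·13² = -530.93, centroid at (45.00, 37.00).
ΣA = 15469.07 mm², ΣAx̄ = 1576108.19 mm³, ΣAȳ = 620355.62 mm³.
x̄ = 1576108.19/15469.07 = 101.89 mm; ȳ = 620355.62/15469.07 = 40.10 mm.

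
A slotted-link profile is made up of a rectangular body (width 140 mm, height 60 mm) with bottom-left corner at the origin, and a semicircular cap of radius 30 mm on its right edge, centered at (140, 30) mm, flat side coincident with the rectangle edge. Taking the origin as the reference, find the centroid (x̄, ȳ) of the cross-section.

x̄ = 81.92 mm, ȳ = 30.00 mm

rectangular body: A = 140 × 60 = 8400.00, centroid at (70.00, 30.00).
semicircular end: A = ½π·30² = 1413.72, centroid at (152.73, 30.00).
ΣA = 9813.72 mm²
ΣAx̄ = (8400.00)(70.00) + (1413.72)(152.73) = 803920.34 mm³
ΣAȳ = (8400.00)(30.00) + (1413.72)(30.00) = 294411.50 mm³
x̄ = 803920.34 / 9813.72 = 81.92 mm
ȳ = 294411.50 / 9813.72 = 30.00 mm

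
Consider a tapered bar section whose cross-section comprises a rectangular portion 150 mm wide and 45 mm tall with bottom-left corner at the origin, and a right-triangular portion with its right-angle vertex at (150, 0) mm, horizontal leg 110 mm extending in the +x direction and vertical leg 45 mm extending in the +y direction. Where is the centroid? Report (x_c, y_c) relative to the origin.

x_c = 104.96 mm, y_c = 20.49 mm

rectangular portion: A = 150 × 45 = 6750.00, centroid at (75.00, 22.50).
triangular portion: A = ½·110·45 = 2475.00, centroid at (186.67, 15.00).
ΣA = 9225.00 mm²
ΣAx_c = (6750.00)(75.00) + (2475.00)(186.67) = 968250.00 mm³
ΣAy_c = (6750.00)(22.50) + (2475.00)(15.00) = 189000.00 mm³
x_c = 968250.00 / 9225.00 = 104.96 mm
y_c = 189000.00 / 9225.00 = 20.49 mm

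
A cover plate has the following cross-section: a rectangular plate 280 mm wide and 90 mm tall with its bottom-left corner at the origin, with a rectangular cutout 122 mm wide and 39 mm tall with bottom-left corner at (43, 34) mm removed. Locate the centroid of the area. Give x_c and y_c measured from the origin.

x_c = 148.38 mm, y_c = 43.02 mm

Part | A | x̄ᵢ | ȳᵢ | A·x̄ᵢ | A·ȳᵢ
plate | 25200.00 | 140.00 | 45.00 | 3528000.00 | 1134000.00
hole | -4758.00 | 104.00 | 53.50 | -494832.00 | -254553.00
Σ | 20442.00 |  |  | 3033168.00 | 879447.00
x_c = 3033168.00 / 20442.00 = 148.38 mm
y_c = 879447.00 / 20442.00 = 43.02 mm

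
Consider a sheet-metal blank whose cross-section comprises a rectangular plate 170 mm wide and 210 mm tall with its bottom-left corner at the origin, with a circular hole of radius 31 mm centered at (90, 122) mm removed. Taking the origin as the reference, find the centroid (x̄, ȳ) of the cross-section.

x̄ = 84.54 mm, ȳ = 103.43 mm

plate: A = 170 × 210 = 35700.00, centroid at (85.00, 105.00).
hole: A = −π·31² = -3019.07, centroid at (90.00, 122.00).
ΣA = 32680.93 mm², ΣAx̄ = 2762783.65 mm³, ΣAȳ = 3380173.39 mm³.
x̄ = 2762783.65/32680.93 = 84.54 mm; ȳ = 3380173.39/32680.93 = 103.43 mm.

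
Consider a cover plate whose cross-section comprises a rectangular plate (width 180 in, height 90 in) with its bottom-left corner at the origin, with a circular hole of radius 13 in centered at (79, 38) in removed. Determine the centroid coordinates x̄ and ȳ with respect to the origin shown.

x̄ = 90.37 in, ȳ = 45.24 in

plate: A = 180 × 90 = 16200.00, centroid at (90.00, 45.00).
hole: A = −π·13² = -530.93, centroid at (79.00, 38.00).
ΣA = 15669.07 in², ΣAx̄ = 1416056.60 in³, ΣAȳ = 708824.69 in³.
x̄ = 1416056.60/15669.07 = 90.37 in; ȳ = 708824.69/15669.07 = 45.24 in.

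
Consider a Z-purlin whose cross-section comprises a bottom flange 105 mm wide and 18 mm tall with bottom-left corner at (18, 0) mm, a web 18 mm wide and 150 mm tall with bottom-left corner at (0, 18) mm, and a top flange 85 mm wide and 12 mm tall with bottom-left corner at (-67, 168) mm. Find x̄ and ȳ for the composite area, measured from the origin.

bottom flange: A = 105 × 18 = 1890.00, centroid at (70.50, 9.00).
web: A = 18 × 150 = 2700.00, centroid at (9.00, 93.00).
top flange: A = 85 × 12 = 1020.00, centroid at (-24.50, 174.00).
ΣA = 5610.00 mm²
ΣAx̄ = (1890.00)(70.50) + (2700.00)(9.00) + (1020.00)(-24.50) = 132555.00 mm³
ΣAȳ = (1890.00)(9.00) + (2700.00)(93.00) + (1020.00)(174.00) = 445590.00 mm³
x̄ = 132555.00 / 5610.00 = 23.63 mm
ȳ = 445590.00 / 5610.00 = 79.43 mm

x̄ = 23.63 mm, ȳ = 79.43 mm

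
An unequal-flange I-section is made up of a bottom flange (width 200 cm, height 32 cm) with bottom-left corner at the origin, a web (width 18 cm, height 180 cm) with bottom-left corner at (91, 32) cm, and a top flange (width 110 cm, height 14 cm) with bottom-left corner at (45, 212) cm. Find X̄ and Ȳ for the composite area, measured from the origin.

X̄ = 100.00 cm, Ȳ = 74.68 cm

Part | A | x̄ᵢ | ȳᵢ | A·x̄ᵢ | A·ȳᵢ
bottom flange | 6400.00 | 100.00 | 16.00 | 640000.00 | 102400.00
web | 3240.00 | 100.00 | 122.00 | 324000.00 | 395280.00
top flange | 1540.00 | 100.00 | 219.00 | 154000.00 | 337260.00
Σ | 11180.00 |  |  | 1118000.00 | 834940.00
X̄ = 1118000.00 / 11180.00 = 100.00 cm
Ȳ = 834940.00 / 11180.00 = 74.68 cm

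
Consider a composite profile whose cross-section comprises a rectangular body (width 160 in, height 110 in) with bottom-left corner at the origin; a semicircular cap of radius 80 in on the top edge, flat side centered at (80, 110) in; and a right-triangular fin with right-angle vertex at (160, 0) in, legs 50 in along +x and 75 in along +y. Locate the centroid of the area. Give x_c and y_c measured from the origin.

x_c = 86.14 in, y_c = 83.38 in

Part | A | x̄ᵢ | ȳᵢ | A·x̄ᵢ | A·ȳᵢ
rectangular body | 17600.00 | 80.00 | 55.00 | 1408000.00 | 968000.00
semicircular top | 10053.10 | 80.00 | 143.95 | 804247.72 | 1447173.95
triangular fin | 1875.00 | 176.67 | 25.00 | 331250.00 | 46875.00
Σ | 29528.10 |  |  | 2543497.72 | 2462048.95
x_c = 2543497.72 / 29528.10 = 86.14 in
y_c = 2462048.95 / 29528.10 = 83.38 in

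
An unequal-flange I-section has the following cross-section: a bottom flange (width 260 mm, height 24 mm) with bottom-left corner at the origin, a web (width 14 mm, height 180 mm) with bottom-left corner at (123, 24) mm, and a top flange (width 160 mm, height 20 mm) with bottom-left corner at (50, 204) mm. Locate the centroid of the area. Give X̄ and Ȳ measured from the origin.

bottom flange: A = 260 × 24 = 6240.00, centroid at (130.00, 12.00).
web: A = 14 × 180 = 2520.00, centroid at (130.00, 114.00).
top flange: A = 160 × 20 = 3200.00, centroid at (130.00, 214.00).
ΣA = 11960.00 mm², ΣAX̄ = 1554800.00 mm³, ΣAȲ = 1046960.00 mm³.
X̄ = 1554800.00/11960.00 = 130.00 mm; Ȳ = 1046960.00/11960.00 = 87.54 mm.

X̄ = 130.00 mm, Ȳ = 87.54 mm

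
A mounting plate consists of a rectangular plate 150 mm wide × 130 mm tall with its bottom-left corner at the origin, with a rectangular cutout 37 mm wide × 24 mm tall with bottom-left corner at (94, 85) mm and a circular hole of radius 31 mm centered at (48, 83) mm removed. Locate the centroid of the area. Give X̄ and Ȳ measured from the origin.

X̄ = 78.09 mm, Ȳ = 59.69 mm

plate: A = 150 × 130 = 19500.00, centroid at (75.00, 65.00).
hole 1: A = −(37 × 24) = -888.00, centroid at (112.50, 97.00).
hole 2: A = −π·31² = -3019.07, centroid at (48.00, 83.00).
ΣA = 15592.93 mm²
ΣAX̄ = (19500.00)(75.00) + (-888.00)(112.50) + (-3019.07)(48.00) = 1217684.61 mm³
ΣAȲ = (19500.00)(65.00) + (-888.00)(97.00) + (-3019.07)(83.00) = 930781.15 mm³
X̄ = 1217684.61 / 15592.93 = 78.09 mm
Ȳ = 930781.15 / 15592.93 = 59.69 mm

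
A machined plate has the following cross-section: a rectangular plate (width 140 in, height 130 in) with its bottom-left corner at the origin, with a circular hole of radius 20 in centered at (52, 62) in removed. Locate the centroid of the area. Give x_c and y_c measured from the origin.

plate: A = 140 × 130 = 18200.00, centroid at (70.00, 65.00).
hole: A = −π·20² = -1256.64, centroid at (52.00, 62.00).
ΣA = 16943.36 in², ΣAx_c = 1208654.87 in³, ΣAy_c = 1105088.50 in³.
x_c = 1208654.87/16943.36 = 71.34 in; y_c = 1105088.50/16943.36 = 65.22 in.

x_c = 71.34 in, y_c = 65.22 in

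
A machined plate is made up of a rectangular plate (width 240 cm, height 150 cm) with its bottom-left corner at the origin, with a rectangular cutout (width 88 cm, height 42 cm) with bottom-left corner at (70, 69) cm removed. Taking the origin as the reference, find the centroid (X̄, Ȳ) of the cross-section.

plate: A = 240 × 150 = 36000.00, centroid at (120.00, 75.00).
hole: A = −(88 × 42) = -3696.00, centroid at (114.00, 90.00).
ΣA = 32304.00 cm²
ΣAX̄ = (36000.00)(120.00) + (-3696.00)(114.00) = 3898656.00 cm³
ΣAȲ = (36000.00)(75.00) + (-3696.00)(90.00) = 2367360.00 cm³
X̄ = 3898656.00 / 32304.00 = 120.69 cm
Ȳ = 2367360.00 / 32304.00 = 73.28 cm

X̄ = 120.69 cm, Ȳ = 73.28 cm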